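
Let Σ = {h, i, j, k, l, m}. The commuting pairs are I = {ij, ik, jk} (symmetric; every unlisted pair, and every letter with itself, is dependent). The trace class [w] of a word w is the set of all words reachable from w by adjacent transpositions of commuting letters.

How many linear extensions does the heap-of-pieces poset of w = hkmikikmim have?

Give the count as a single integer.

piece 0:h — minimal
piece 1:k rests on {0:h}
piece 2:m rests on {1:k}
piece 3:i rests on {2:m}
piece 4:k rests on {2:m}
piece 5:i rests on {3:i}
piece 6:k rests on {4:k}
piece 7:m rests on {5:i, 6:k}
piece 8:i rests on {7:m}
piece 9:m rests on {8:i}
minimal pieces: {0:h}
ways to finish when only these pieces remain (= sum over removing one remaining piece with nothing left below it):
  1 left: {9}→1
  2 left: {8,9}→1
  3 left: {7,8,9}→1
  4 left: {5,7,8,9}→1  {6,7,8,9}→1
  5 left: {3,5,7,8,9}→1  {4,6,7,8,9}→1  {5,6,7,8,9}→2
  6 left: {3,5,6,7,8,9}→3  {4,5,6,7,8,9}→3
  7 left: {3,4,5,6,7,8,9}→6
  8 left: {2,3,4,5,6,7,8,9}→6
  placing 0:h first → 6 extensions

6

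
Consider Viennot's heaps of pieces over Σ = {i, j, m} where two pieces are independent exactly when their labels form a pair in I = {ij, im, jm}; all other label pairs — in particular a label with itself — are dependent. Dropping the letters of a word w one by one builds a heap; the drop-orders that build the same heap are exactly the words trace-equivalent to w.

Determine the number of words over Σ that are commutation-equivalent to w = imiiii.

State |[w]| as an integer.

#0=i has no predecessor
#1=m has no predecessor
#2=i depends on [0:i]
#3=i depends on [2:i]
#4=i depends on [3:i]
#5=i depends on [4:i]
sources: [0:i, 1:m]
N(rest) = Σ N(rest − s) over sources s of rest; N(one piece) = 1:
  size 1 → [1]=1  [5]=1
  size 2 → [1,5]=2  [4,5]=1
  size 3 → [1,4,5]=3  [3,4,5]=1
  size 4 → [1,3,4,5]=4  [2,3,4,5]=1
  first=0(i) contributes 5
  first=1(m) contributes 1
|[w]| = 6

6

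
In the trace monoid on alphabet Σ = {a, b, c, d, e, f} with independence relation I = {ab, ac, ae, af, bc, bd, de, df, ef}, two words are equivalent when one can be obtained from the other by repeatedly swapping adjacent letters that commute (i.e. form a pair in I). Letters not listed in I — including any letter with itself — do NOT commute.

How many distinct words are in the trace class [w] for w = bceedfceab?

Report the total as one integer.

0(b) covers ∅
1(c) covers ∅
2(e) covers 0:b, 1:c
3(e) covers 2:e
4(d) covers 1:c
5(f) covers 0:b, 1:c
6(c) covers 3:e, 4:d, 5:f
7(e) covers 6:c
8(a) covers 4:d
9(b) covers 7:e
floor of heap: 0:b, 1:c
completions by unplaced set U, small U first (add the entries for U minus each lowest piece of U):
  |U|=1: {8}:1  {9}:1
  |U|=2: {7,9}:1  {8,9}:2
  |U|=3: {6,7,9}:1  {7,8,9}:3
  |U|=4: {3,6,7,9}:1  {5,6,7,9}:1  {6,7,8,9}:4
  |U|=5: {2,3,6,7,9}:1  {3,5,6,7,9}:2  {3,6,7,8,9}:5  {4,6,7,8,9}:4  {5,6,7,8,9}:5
  |U|=6: {2,3,5,6,7,9}:3  {2,3,6,7,8,9}:6  {3,4,6,7,8,9}:9  {3,5,6,7,8,9}:12  {4,5,6,7,8,9}:9
  |U|=7: {0,2,3,5,6,7,9}:3  {2,3,4,6,7,8,9}:15  {2,3,5,6,7,8,9}:21  {3,4,5,6,7,8,9}:30
  |U|=8: {0,2,3,5,6,7,8,9}:24  {2,3,4,5,6,7,8,9}:66
  start at 0(b): 66
  start at 1(c): 90
sum over floor = 156

156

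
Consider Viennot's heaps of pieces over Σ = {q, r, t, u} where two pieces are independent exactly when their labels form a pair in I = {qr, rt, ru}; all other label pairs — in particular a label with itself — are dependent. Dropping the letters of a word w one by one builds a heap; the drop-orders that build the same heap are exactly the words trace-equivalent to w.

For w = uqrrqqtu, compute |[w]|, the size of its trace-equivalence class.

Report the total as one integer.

28

piece 0:u — minimal
piece 1:q rests on {0:u}
piece 2:r — minimal
piece 3:r rests on {2:r}
piece 4:q rests on {1:q}
piece 5:q rests on {4:q}
piece 6:t rests on {5:q}
piece 7:u rests on {6:t}
minimal pieces: {0:u, 2:r}
ways to finish when only these pieces remain (= sum over removing one remaining piece with nothing left below it):
  1 left: {3}→1  {7}→1
  2 left: {2,3}→1  {3,7}→2  {6,7}→1
  3 left: {2,3,7}→3  {3,6,7}→3  {5,6,7}→1
  4 left: {2,3,6,7}→6  {3,5,6,7}→4  {4,5,6,7}→1
  5 left: {1,4,5,6,7}→1  {2,3,5,6,7}→10  {3,4,5,6,7}→5
  6 left: {0,1,4,5,6,7}→1  {1,3,4,5,6,7}→6  {2,3,4,5,6,7}→15
  placing 0:u first → 21 extensions
  placing 2:r first → 7 extensions
total linear extensions = 28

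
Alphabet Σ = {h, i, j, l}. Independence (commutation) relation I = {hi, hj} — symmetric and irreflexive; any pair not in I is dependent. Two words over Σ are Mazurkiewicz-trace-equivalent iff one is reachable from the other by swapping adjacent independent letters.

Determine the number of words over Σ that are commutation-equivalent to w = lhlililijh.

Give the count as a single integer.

3

0(l) covers ∅
1(h) covers 0:l
2(l) covers 1:h
3(i) covers 2:l
4(l) covers 3:i
5(i) covers 4:l
6(l) covers 5:i
7(i) covers 6:l
8(j) covers 7:i
9(h) covers 6:l
floor of heap: 0:l
completions by unplaced set U, small U first (add the entries for U minus each lowest piece of U):
  |U|=1: {8}:1  {9}:1
  |U|=2: {7,8}:1  {8,9}:2
  |U|=3: {7,8,9}:3
  |U|=4: {6,7,8,9}:3
  |U|=5: {5,6,7,8,9}:3
  |U|=6: {4,5,6,7,8,9}:3
  |U|=7: {3,4,5,6,7,8,9}:3
  |U|=8: {2,3,4,5,6,7,8,9}:3
  start at 0(l): 3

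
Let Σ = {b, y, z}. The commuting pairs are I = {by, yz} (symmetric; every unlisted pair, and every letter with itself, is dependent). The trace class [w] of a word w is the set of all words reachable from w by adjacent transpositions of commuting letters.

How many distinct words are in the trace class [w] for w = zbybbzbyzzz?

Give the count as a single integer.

55

#0=z has no predecessor
#1=b depends on [0:z]
#2=y has no predecessor
#3=b depends on [1:b]
#4=b depends on [3:b]
#5=z depends on [4:b]
#6=b depends on [5:z]
#7=y depends on [2:y]
#8=z depends on [6:b]
#9=z depends on [8:z]
#10=z depends on [9:z]
sources: [0:z, 2:y]
N(rest) = Σ N(rest − s) over sources s of rest; N(one piece) = 1:
  size 1 → [7]=1  [10]=1
  size 2 → [2,7]=1  [7,10]=2  [9,10]=1
  size 3 → [2,7,10]=3  [7,9,10]=3  [8,9,10]=1
  size 4 → [2,7,9,10]=6  [6,8,9,10]=1  [7,8,9,10]=4
  size 5 → [2,7,8,9,10]=10  [5,6,8,9,10]=1  [6,7,8,9,10]=5
  size 6 → [2,6,7,8,9,10]=15  [4,5,6,8,9,10]=1  [5,6,7,8,9,10]=6
  size 7 → [2,5,6,7,8,9,10]=21  [3,4,5,6,8,9,10]=1  [4,5,6,7,8,9,10]=7
  size 8 → [1,3,4,5,6,8,9,10]=1  [2,4,5,6,7,8,9,10]=28  [3,4,5,6,7,8,9,10]=8
  size 9 → [0,1,3,4,5,6,8,9,10]=1  [1,3,4,5,6,7,8,9,10]=9  [2,3,4,5,6,7,8,9,10]=36
  first=0(z) contributes 45
  first=2(y) contributes 10
|[w]| = 55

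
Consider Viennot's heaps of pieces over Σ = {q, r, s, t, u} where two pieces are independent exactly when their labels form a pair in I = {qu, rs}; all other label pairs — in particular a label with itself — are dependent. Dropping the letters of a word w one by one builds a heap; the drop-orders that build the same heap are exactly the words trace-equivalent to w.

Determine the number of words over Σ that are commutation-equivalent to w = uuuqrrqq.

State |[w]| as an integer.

4

0(u) covers ∅
1(u) covers 0:u
2(u) covers 1:u
3(q) covers ∅
4(r) covers 2:u, 3:q
5(r) covers 4:r
6(q) covers 5:r
7(q) covers 6:q
floor of heap: 0:u, 3:q
completions by unplaced set U, small U first (add the entries for U minus each lowest piece of U):
  |U|=1: {7}:1
  |U|=2: {6,7}:1
  |U|=3: {5,6,7}:1
  |U|=4: {4,5,6,7}:1
  |U|=5: {2,4,5,6,7}:1  {3,4,5,6,7}:1
  |U|=6: {1,2,4,5,6,7}:1  {2,3,4,5,6,7}:2
  start at 0(u): 3
  start at 3(q): 1
sum over floor = 4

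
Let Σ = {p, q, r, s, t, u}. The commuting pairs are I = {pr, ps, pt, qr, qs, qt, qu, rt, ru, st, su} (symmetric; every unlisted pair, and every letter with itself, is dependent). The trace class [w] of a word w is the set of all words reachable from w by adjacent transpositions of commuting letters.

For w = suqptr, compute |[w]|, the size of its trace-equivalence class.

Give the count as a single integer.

75

piece 0:s — minimal
piece 1:u — minimal
piece 2:q — minimal
piece 3:p rests on {1:u, 2:q}
piece 4:t rests on {1:u}
piece 5:r rests on {0:s}
minimal pieces: {0:s, 1:u, 2:q}
ways to finish when only these pieces remain (= sum over removing one remaining piece with nothing left below it):
  1 left: {3}→1  {4}→1  {5}→1
  2 left: {0,5}→1  {2,3}→1  {3,4}→2  {3,5}→2  {4,5}→2
  3 left: {0,3,5}→3  {0,4,5}→3  {1,3,4}→2  {2,3,4}→3  {2,3,5}→3  {3,4,5}→6
  4 left: {0,2,3,5}→6  {0,3,4,5}→12  {1,2,3,4}→5  {1,3,4,5}→8  {2,3,4,5}→12
  placing 0:s first → 25 extensions
  placing 1:u first → 30 extensions
  placing 2:q first → 20 extensions
total linear extensions = 75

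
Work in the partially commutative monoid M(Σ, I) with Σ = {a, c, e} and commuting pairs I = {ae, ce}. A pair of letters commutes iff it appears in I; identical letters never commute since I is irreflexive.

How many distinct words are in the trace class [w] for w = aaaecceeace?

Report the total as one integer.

330

piece 0:a — minimal
piece 1:a rests on {0:a}
piece 2:a rests on {1:a}
piece 3:e — minimal
piece 4:c rests on {2:a}
piece 5:c rests on {4:c}
piece 6:e rests on {3:e}
piece 7:e rests on {6:e}
piece 8:a rests on {5:c}
piece 9:c rests on {8:a}
piece 10:e rests on {7:e}
minimal pieces: {0:a, 3:e}
ways to finish when only these pieces remain (= sum over removing one remaining piece with nothing left below it):
  1 left: {9}→1  {10}→1
  2 left: {7,10}→1  {8,9}→1  {9,10}→2
  3 left: {5,8,9}→1  {6,7,10}→1  {7,9,10}→3  {8,9,10}→3
  4 left: {3,6,7,10}→1  {4,5,8,9}→1  {5,8,9,10}→4  {6,7,9,10}→4  {7,8,9,10}→6
  5 left: {2,4,5,8,9}→1  {3,6,7,9,10}→5  {4,5,8,9,10}→5  {5,7,8,9,10}→10  {6,7,8,9,10}→10
  6 left: {1,2,4,5,8,9}→1  {2,4,5,8,9,10}→6  {3,6,7,8,9,10}→15  {4,5,7,8,9,10}→15  {5,6,7,8,9,10}→20
  7 left: {0,1,2,4,5,8,9}→1  {1,2,4,5,8,9,10}→7  {2,4,5,7,8,9,10}→21  {3,5,6,7,8,9,10}→35  {4,5,6,7,8,9,10}→35
  8 left: {0,1,2,4,5,8,9,10}→8  {1,2,4,5,7,8,9,10}→28  {2,4,5,6,7,8,9,10}→56  {3,4,5,6,7,8,9,10}→70
  9 left: {0,1,2,4,5,7,8,9,10}→36  {1,2,4,5,6,7,8,9,10}→84  {2,3,4,5,6,7,8,9,10}→126
  placing 0:a first → 210 extensions
  placing 3:e first → 120 extensions
total linear extensions = 330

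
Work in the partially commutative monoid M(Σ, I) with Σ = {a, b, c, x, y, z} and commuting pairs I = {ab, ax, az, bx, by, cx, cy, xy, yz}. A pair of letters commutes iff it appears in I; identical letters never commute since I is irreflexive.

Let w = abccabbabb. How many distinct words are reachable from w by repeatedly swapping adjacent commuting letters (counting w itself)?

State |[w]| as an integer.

0(a) covers ∅
1(b) covers ∅
2(c) covers 0:a, 1:b
3(c) covers 2:c
4(a) covers 3:c
5(b) covers 3:c
6(b) covers 5:b
7(a) covers 4:a
8(b) covers 6:b
9(b) covers 8:b
floor of heap: 0:a, 1:b
completions by unplaced set U, small U first (add the entries for U minus each lowest piece of U):
  |U|=1: {7}:1  {9}:1
  |U|=2: {4,7}:1  {7,9}:2  {8,9}:1
  |U|=3: {4,7,9}:3  {6,8,9}:1  {7,8,9}:3
  |U|=4: {4,7,8,9}:6  {5,6,8,9}:1  {6,7,8,9}:4
  |U|=5: {4,6,7,8,9}:10  {5,6,7,8,9}:5
  |U|=6: {4,5,6,7,8,9}:15
  |U|=7: {3,4,5,6,7,8,9}:15
  |U|=8: {2,3,4,5,6,7,8,9}:15
  start at 0(a): 15
  start at 1(b): 15
sum over floor = 30

30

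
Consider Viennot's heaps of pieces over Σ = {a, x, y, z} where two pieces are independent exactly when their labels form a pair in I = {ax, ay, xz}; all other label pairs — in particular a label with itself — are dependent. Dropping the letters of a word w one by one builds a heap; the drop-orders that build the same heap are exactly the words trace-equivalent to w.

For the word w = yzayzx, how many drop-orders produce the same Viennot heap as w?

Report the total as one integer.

5

0(y) covers ∅
1(z) covers 0:y
2(a) covers 1:z
3(y) covers 1:z
4(z) covers 2:a, 3:y
5(x) covers 3:y
floor of heap: 0:y
completions by unplaced set U, small U first (add the entries for U minus each lowest piece of U):
  |U|=1: {4}:1  {5}:1
  |U|=2: {2,4}:1  {4,5}:2
  |U|=3: {2,4,5}:3  {3,4,5}:2
  |U|=4: {2,3,4,5}:5
  start at 0(y): 5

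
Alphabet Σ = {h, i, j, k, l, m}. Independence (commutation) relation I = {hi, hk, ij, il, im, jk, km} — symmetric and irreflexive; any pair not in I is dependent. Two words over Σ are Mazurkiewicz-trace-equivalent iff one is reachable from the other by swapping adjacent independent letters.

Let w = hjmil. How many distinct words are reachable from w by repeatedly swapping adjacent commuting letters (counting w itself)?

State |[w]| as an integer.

5

#0=h has no predecessor
#1=j depends on [0:h]
#2=m depends on [1:j]
#3=i has no predecessor
#4=l depends on [2:m]
sources: [0:h, 3:i]
N(rest) = Σ N(rest − s) over sources s of rest; N(one piece) = 1:
  size 1 → [3]=1  [4]=1
  size 2 → [2,4]=1  [3,4]=2
  size 3 → [1,2,4]=1  [2,3,4]=3
  first=0(h) contributes 4
  first=3(i) contributes 1
|[w]| = 5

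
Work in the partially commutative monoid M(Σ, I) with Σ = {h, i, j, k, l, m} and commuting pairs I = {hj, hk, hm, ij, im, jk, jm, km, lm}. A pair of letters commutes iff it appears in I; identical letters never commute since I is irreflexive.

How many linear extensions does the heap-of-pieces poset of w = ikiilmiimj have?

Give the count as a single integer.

0(i) covers ∅
1(k) covers 0:i
2(i) covers 1:k
3(i) covers 2:i
4(l) covers 3:i
5(m) covers ∅
6(i) covers 4:l
7(i) covers 6:i
8(m) covers 5:m
9(j) covers 4:l
floor of heap: 0:i, 5:m
completions by unplaced set U, small U first (add the entries for U minus each lowest piece of U):
  |U|=1: {7}:1  {8}:1  {9}:1
  |U|=2: {5,8}:1  {6,7}:1  {7,8}:2  {7,9}:2  {8,9}:2
  |U|=3: {5,7,8}:3  {5,8,9}:3  {6,7,8}:3  {6,7,9}:3  {7,8,9}:6
  |U|=4: {4,6,7,9}:3  {5,6,7,8}:6  {5,7,8,9}:12  {6,7,8,9}:12
  |U|=5: {3,4,6,7,9}:3  {4,6,7,8,9}:15  {5,6,7,8,9}:30
  |U|=6: {2,3,4,6,7,9}:3  {3,4,6,7,8,9}:18  {4,5,6,7,8,9}:45
  |U|=7: {1,2,3,4,6,7,9}:3  {2,3,4,6,7,8,9}:21  {3,4,5,6,7,8,9}:63
  |U|=8: {0,1,2,3,4,6,7,9}:3  {1,2,3,4,6,7,8,9}:24  {2,3,4,5,6,7,8,9}:84
  start at 0(i): 108
  start at 5(m): 27
sum over floor = 135

135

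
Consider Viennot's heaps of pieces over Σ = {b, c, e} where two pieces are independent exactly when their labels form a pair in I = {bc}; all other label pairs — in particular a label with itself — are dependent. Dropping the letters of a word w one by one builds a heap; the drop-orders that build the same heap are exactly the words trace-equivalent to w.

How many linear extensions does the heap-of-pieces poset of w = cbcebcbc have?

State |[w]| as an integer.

drop 0:c onto floor
drop 1:b onto floor
drop 2:c onto {0:c}
drop 3:e onto {1:b, 2:c}
drop 4:b onto {3:e}
drop 5:c onto {3:e}
drop 6:b onto {4:b}
drop 7:c onto {5:c}
ground layer = {0:c, 1:b}
drop-orders for the pieces not yet dropped (sum over which currently-grounded one goes next):
  1 to go: {6} 1  {7} 1
  2 to go: {4,6} 1  {5,7} 1  {6,7} 2
  3 to go: {4,6,7} 3  {5,6,7} 3
  4 to go: {4,5,6,7} 6
  5 to go: {3,4,5,6,7} 6
  6 to go: {1,3,4,5,6,7} 6  {2,3,4,5,6,7} 6
  if 0:c drops first: 12 orders
  if 1:b drops first: 6 orders
heap linearizations: 18

18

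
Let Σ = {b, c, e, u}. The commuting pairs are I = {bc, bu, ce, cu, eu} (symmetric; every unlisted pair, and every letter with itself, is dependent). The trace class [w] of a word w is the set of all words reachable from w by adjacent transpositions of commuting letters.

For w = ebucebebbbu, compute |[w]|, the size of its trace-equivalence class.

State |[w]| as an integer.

495

piece 0:e — minimal
piece 1:b rests on {0:e}
piece 2:u — minimal
piece 3:c — minimal
piece 4:e rests on {1:b}
piece 5:b rests on {4:e}
piece 6:e rests on {5:b}
piece 7:b rests on {6:e}
piece 8:b rests on {7:b}
piece 9:b rests on {8:b}
piece 10:u rests on {2:u}
minimal pieces: {0:e, 2:u, 3:c}
ways to finish when only these pieces remain (= sum over removing one remaining piece with nothing left below it):
  1 left: {3}→1  {9}→1  {10}→1
  2 left: {2,10}→1  {3,9}→2  {3,10}→2  {8,9}→1  {9,10}→2
  3 left: {2,3,10}→3  {2,9,10}→3  {3,8,9}→3  {3,9,10}→6  {7,8,9}→1  {8,9,10}→3
  4 left: {2,3,9,10}→12  {2,8,9,10}→6  {3,7,8,9}→4  {3,8,9,10}→12  {6,7,8,9}→1  {7,8,9,10}→4
  5 left: {2,3,8,9,10}→30  {2,7,8,9,10}→10  {3,6,7,8,9}→5  {3,7,8,9,10}→20  {5,6,7,8,9}→1  {6,7,8,9,10}→5
  6 left: {2,3,7,8,9,10}→60  {2,6,7,8,9,10}→15  {3,5,6,7,8,9}→6  {3,6,7,8,9,10}→30  {4,5,6,7,8,9}→1  {5,6,7,8,9,10}→6
  7 left: {1,4,5,6,7,8,9}→1  {2,3,6,7,8,9,10}→105  {2,5,6,7,8,9,10}→21  {3,4,5,6,7,8,9}→7  {3,5,6,7,8,9,10}→42  {4,5,6,7,8,9,10}→7
  8 left: {0,1,4,5,6,7,8,9}→1  {1,3,4,5,6,7,8,9}→8  {1,4,5,6,7,8,9,10}→8  {2,3,5,6,7,8,9,10}→168  {2,4,5,6,7,8,9,10}→28  {3,4,5,6,7,8,9,10}→56
  9 left: {0,1,3,4,5,6,7,8,9}→9  {0,1,4,5,6,7,8,9,10}→9  {1,2,4,5,6,7,8,9,10}→36  {1,3,4,5,6,7,8,9,10}→72  {2,3,4,5,6,7,8,9,10}→252
  placing 0:e first → 360 extensions
  placing 2:u first → 90 extensions
  placing 3:c first → 45 extensions
total linear extensions = 495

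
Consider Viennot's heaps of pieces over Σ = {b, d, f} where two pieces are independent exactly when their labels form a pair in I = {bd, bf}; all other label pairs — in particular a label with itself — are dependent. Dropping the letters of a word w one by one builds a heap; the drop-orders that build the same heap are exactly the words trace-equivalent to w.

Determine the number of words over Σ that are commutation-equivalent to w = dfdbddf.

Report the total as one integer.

drop 0:d onto floor
drop 1:f onto {0:d}
drop 2:d onto {1:f}
drop 3:b onto floor
drop 4:d onto {2:d}
drop 5:d onto {4:d}
drop 6:f onto {5:d}
ground layer = {0:d, 3:b}
drop-orders for the pieces not yet dropped (sum over which currently-grounded one goes next):
  1 to go: {3} 1  {6} 1
  2 to go: {3,6} 2  {5,6} 1
  3 to go: {3,5,6} 3  {4,5,6} 1
  4 to go: {2,4,5,6} 1  {3,4,5,6} 4
  5 to go: {1,2,4,5,6} 1  {2,3,4,5,6} 5
  if 0:d drops first: 6 orders
  if 3:b drops first: 1 orders
heap linearizations: 7

7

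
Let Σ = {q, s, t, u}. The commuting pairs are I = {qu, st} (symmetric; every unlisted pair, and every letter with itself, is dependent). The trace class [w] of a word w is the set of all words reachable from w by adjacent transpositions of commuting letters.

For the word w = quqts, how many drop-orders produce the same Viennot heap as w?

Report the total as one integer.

6

#0=q has no predecessor
#1=u has no predecessor
#2=q depends on [0:q]
#3=t depends on [1:u, 2:q]
#4=s depends on [1:u, 2:q]
sources: [0:q, 1:u]
N(rest) = Σ N(rest − s) over sources s of rest; N(one piece) = 1:
  size 1 → [3]=1  [4]=1
  size 2 → [3,4]=2
  size 3 → [1,3,4]=2  [2,3,4]=2
  first=0(q) contributes 4
  first=1(u) contributes 2
|[w]| = 6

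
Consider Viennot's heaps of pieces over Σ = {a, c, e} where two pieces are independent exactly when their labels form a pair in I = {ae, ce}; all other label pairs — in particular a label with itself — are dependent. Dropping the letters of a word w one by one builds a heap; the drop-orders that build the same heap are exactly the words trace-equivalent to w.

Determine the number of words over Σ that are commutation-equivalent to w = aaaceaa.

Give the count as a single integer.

drop 0:a onto floor
drop 1:a onto {0:a}
drop 2:a onto {1:a}
drop 3:c onto {2:a}
drop 4:e onto floor
drop 5:a onto {3:c}
drop 6:a onto {5:a}
ground layer = {0:a, 4:e}
drop-orders for the pieces not yet dropped (sum over which currently-grounded one goes next):
  1 to go: {4} 1  {6} 1
  2 to go: {4,6} 2  {5,6} 1
  3 to go: {3,5,6} 1  {4,5,6} 3
  4 to go: {2,3,5,6} 1  {3,4,5,6} 4
  5 to go: {1,2,3,5,6} 1  {2,3,4,5,6} 5
  if 0:a drops first: 6 orders
  if 4:e drops first: 1 orders
heap linearizations: 7

7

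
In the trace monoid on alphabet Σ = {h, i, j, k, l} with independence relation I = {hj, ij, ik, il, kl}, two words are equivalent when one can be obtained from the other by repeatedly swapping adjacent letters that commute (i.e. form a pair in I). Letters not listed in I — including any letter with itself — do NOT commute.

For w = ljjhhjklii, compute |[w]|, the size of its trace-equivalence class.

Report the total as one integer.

drop 0:l onto floor
drop 1:j onto {0:l}
drop 2:j onto {1:j}
drop 3:h onto {0:l}
drop 4:h onto {3:h}
drop 5:j onto {2:j}
drop 6:k onto {4:h, 5:j}
drop 7:l onto {4:h, 5:j}
drop 8:i onto {4:h}
drop 9:i onto {8:i}
ground layer = {0:l}
drop-orders for the pieces not yet dropped (sum over which currently-grounded one goes next):
  1 to go: {6} 1  {7} 1  {9} 1
  2 to go: {6,7} 2  {6,9} 2  {7,9} 2  {8,9} 1
  3 to go: {5,6,7} 2  {6,7,9} 6  {6,8,9} 3  {7,8,9} 3
  4 to go: {2,5,6,7} 2  {5,6,7,9} 8  {6,7,8,9} 12
  5 to go: {1,2,5,6,7} 2  {2,5,6,7,9} 10  {4,6,7,8,9} 12  {5,6,7,8,9} 20
  6 to go: {1,2,5,6,7,9} 12  {2,5,6,7,8,9} 30  {3,4,6,7,8,9} 12  {4,5,6,7,8,9} 32
  7 to go: {1,2,5,6,7,8,9} 42  {2,4,5,6,7,8,9} 62  {3,4,5,6,7,8,9} 44
  8 to go: {1,2,4,5,6,7,8,9} 104  {2,3,4,5,6,7,8,9} 106
  if 0:l drops first: 210 orders

210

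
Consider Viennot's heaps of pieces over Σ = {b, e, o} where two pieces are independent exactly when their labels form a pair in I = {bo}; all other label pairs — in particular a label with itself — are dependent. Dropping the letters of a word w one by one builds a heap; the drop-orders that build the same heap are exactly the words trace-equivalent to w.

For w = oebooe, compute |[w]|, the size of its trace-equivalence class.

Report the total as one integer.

piece 0:o — minimal
piece 1:e rests on {0:o}
piece 2:b rests on {1:e}
piece 3:o rests on {1:e}
piece 4:o rests on {3:o}
piece 5:e rests on {2:b, 4:o}
minimal pieces: {0:o}
ways to finish when only these pieces remain (= sum over removing one remaining piece with nothing left below it):
  1 left: {5}→1
  2 left: {2,5}→1  {4,5}→1
  3 left: {2,4,5}→2  {3,4,5}→1
  4 left: {2,3,4,5}→3
  placing 0:o first → 3 extensions

3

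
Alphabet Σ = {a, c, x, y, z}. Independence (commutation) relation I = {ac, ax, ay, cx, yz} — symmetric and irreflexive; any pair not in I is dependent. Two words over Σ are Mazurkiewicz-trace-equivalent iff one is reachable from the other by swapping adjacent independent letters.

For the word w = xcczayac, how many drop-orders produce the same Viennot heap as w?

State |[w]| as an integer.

piece 0:x — minimal
piece 1:c — minimal
piece 2:c rests on {1:c}
piece 3:z rests on {0:x, 2:c}
piece 4:a rests on {3:z}
piece 5:y rests on {0:x, 2:c}
piece 6:a rests on {4:a}
piece 7:c rests on {3:z, 5:y}
minimal pieces: {0:x, 1:c}
ways to finish when only these pieces remain (= sum over removing one remaining piece with nothing left below it):
  1 left: {6}→1  {7}→1
  2 left: {4,6}→1  {5,7}→1  {6,7}→2
  3 left: {4,6,7}→3  {5,6,7}→3
  4 left: {3,4,6,7}→3  {4,5,6,7}→6
  5 left: {3,4,5,6,7}→9
  6 left: {0,3,4,5,6,7}→9  {2,3,4,5,6,7}→9
  placing 0:x first → 9 extensions
  placing 1:c first → 18 extensions
total linear extensions = 27

27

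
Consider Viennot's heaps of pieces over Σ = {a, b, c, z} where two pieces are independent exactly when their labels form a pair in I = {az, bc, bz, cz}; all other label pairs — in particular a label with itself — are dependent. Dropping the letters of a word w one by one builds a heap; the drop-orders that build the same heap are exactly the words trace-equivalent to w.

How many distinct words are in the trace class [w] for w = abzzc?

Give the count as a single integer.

20

#0=a has no predecessor
#1=b depends on [0:a]
#2=z has no predecessor
#3=z depends on [2:z]
#4=c depends on [0:a]
sources: [0:a, 2:z]
N(rest) = Σ N(rest − s) over sources s of rest; N(one piece) = 1:
  size 1 → [1]=1  [3]=1  [4]=1
  size 2 → [1,3]=2  [1,4]=2  [2,3]=1  [3,4]=2
  size 3 → [0,1,4]=2  [1,2,3]=3  [1,3,4]=6  [2,3,4]=3
  first=0(a) contributes 12
  first=2(z) contributes 8
|[w]| = 20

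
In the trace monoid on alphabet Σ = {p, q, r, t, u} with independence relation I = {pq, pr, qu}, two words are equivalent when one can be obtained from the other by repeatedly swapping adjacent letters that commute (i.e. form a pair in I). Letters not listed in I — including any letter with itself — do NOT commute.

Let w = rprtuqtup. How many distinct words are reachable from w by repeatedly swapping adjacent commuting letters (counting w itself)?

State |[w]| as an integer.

#0=r has no predecessor
#1=p has no predecessor
#2=r depends on [0:r]
#3=t depends on [1:p, 2:r]
#4=u depends on [3:t]
#5=q depends on [3:t]
#6=t depends on [4:u, 5:q]
#7=u depends on [6:t]
#8=p depends on [7:u]
sources: [0:r, 1:p]
N(rest) = Σ N(rest − s) over sources s of rest; N(one piece) = 1:
  size 1 → [8]=1
  size 2 → [7,8]=1
  size 3 → [6,7,8]=1
  size 4 → [4,6,7,8]=1  [5,6,7,8]=1
  size 5 → [4,5,6,7,8]=2
  size 6 → [3,4,5,6,7,8]=2
  size 7 → [1,3,4,5,6,7,8]=2  [2,3,4,5,6,7,8]=2
  first=0(r) contributes 4
  first=1(p) contributes 2
|[w]| = 6

6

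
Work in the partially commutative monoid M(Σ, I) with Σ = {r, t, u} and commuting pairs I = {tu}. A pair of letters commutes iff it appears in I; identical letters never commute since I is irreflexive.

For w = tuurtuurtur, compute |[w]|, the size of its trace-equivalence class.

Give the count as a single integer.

drop 0:t onto floor
drop 1:u onto floor
drop 2:u onto {1:u}
drop 3:r onto {0:t, 2:u}
drop 4:t onto {3:r}
drop 5:u onto {3:r}
drop 6:u onto {5:u}
drop 7:r onto {4:t, 6:u}
drop 8:t onto {7:r}
drop 9:u onto {7:r}
drop 10:r onto {8:t, 9:u}
ground layer = {0:t, 1:u}
drop-orders for the pieces not yet dropped (sum over which currently-grounded one goes next):
  1 to go: {10} 1
  2 to go: {8,10} 1  {9,10} 1
  3 to go: {8,9,10} 2
  4 to go: {7,8,9,10} 2
  5 to go: {4,7,8,9,10} 2  {6,7,8,9,10} 2
  6 to go: {4,6,7,8,9,10} 4  {5,6,7,8,9,10} 2
  7 to go: {4,5,6,7,8,9,10} 6
  8 to go: {3,4,5,6,7,8,9,10} 6
  9 to go: {0,3,4,5,6,7,8,9,10} 6  {2,3,4,5,6,7,8,9,10} 6
  if 0:t drops first: 6 orders
  if 1:u drops first: 12 orders
heap linearizations: 18

18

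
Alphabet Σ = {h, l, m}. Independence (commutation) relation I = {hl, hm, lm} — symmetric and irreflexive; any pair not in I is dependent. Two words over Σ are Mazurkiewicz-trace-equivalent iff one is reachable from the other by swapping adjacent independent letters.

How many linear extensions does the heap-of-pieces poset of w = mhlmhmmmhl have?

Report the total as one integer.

#0=m has no predecessor
#1=h has no predecessor
#2=l has no predecessor
#3=m depends on [0:m]
#4=h depends on [1:h]
#5=m depends on [3:m]
#6=m depends on [5:m]
#7=m depends on [6:m]
#8=h depends on [4:h]
#9=l depends on [2:l]
sources: [0:m, 1:h, 2:l]
N(rest) = Σ N(rest − s) over sources s of rest; N(one piece) = 1:
  size 1 → [7]=1  [8]=1  [9]=1
  size 2 → [2,9]=1  [4,8]=1  [6,7]=1  [7,8]=2  [7,9]=2  [8,9]=2
  size 3 → [1,4,8]=1  [2,7,9]=3  [2,8,9]=3  [4,7,8]=3  [4,8,9]=3  [5,6,7]=1  [6,7,8]=3  [6,7,9]=3  [7,8,9]=6
  size 4 → [1,4,7,8]=4  [1,4,8,9]=4  [2,4,8,9]=6  [2,6,7,9]=6  [2,7,8,9]=12  [3,5,6,7]=1  [4,6,7,8]=6  [4,7,8,9]=12  [5,6,7,8]=4  [5,6,7,9]=4  [6,7,8,9]=12
  size 5 → [0,3,5,6,7]=1  [1,2,4,8,9]=10  [1,4,6,7,8]=10  [1,4,7,8,9]=20  [2,4,7,8,9]=30  [2,5,6,7,9]=10  [2,6,7,8,9]=30  [3,5,6,7,8]=5  [3,5,6,7,9]=5  [4,5,6,7,8]=10  [4,6,7,8,9]=30  [5,6,7,8,9]=20
  size 6 → [0,3,5,6,7,8]=6  [0,3,5,6,7,9]=6  [1,2,4,7,8,9]=60  [1,4,5,6,7,8]=20  [1,4,6,7,8,9]=60  [2,3,5,6,7,9]=15  [2,4,6,7,8,9]=90  [2,5,6,7,8,9]=60  [3,4,5,6,7,8]=15  [3,5,6,7,8,9]=30  [4,5,6,7,8,9]=60
  size 7 → [0,2,3,5,6,7,9]=21  [0,3,4,5,6,7,8]=21  [0,3,5,6,7,8,9]=42  [1,2,4,6,7,8,9]=210  [1,3,4,5,6,7,8]=35  [1,4,5,6,7,8,9]=140  [2,3,5,6,7,8,9]=105  [2,4,5,6,7,8,9]=210  [3,4,5,6,7,8,9]=105
  size 8 → [0,1,3,4,5,6,7,8]=56  [0,2,3,5,6,7,8,9]=168  [0,3,4,5,6,7,8,9]=168  [1,2,4,5,6,7,8,9]=560  [1,3,4,5,6,7,8,9]=280  [2,3,4,5,6,7,8,9]=420
  first=0(m) contributes 1260
  first=1(h) contributes 756
  first=2(l) contributes 504
|[w]| = 2520

2520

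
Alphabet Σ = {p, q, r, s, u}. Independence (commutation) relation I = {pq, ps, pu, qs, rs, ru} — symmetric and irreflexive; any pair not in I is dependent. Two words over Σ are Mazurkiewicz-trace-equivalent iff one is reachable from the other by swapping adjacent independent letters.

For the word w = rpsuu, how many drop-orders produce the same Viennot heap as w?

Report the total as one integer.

piece 0:r — minimal
piece 1:p rests on {0:r}
piece 2:s — minimal
piece 3:u rests on {2:s}
piece 4:u rests on {3:u}
minimal pieces: {0:r, 2:s}
ways to finish when only these pieces remain (= sum over removing one remaining piece with nothing left below it):
  1 left: {1}→1  {4}→1
  2 left: {0,1}→1  {1,4}→2  {3,4}→1
  3 left: {0,1,4}→3  {1,3,4}→3  {2,3,4}→1
  placing 0:r first → 4 extensions
  placing 2:s first → 6 extensions
total linear extensions = 10

10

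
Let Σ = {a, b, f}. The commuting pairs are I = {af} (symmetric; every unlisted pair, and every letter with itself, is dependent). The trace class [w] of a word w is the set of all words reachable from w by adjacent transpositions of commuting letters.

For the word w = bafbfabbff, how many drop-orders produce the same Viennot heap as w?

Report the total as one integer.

4

drop 0:b onto floor
drop 1:a onto {0:b}
drop 2:f onto {0:b}
drop 3:b onto {1:a, 2:f}
drop 4:f onto {3:b}
drop 5:a onto {3:b}
drop 6:b onto {4:f, 5:a}
drop 7:b onto {6:b}
drop 8:f onto {7:b}
drop 9:f onto {8:f}
ground layer = {0:b}
drop-orders for the pieces not yet dropped (sum over which currently-grounded one goes next):
  1 to go: {9} 1
  2 to go: {8,9} 1
  3 to go: {7,8,9} 1
  4 to go: {6,7,8,9} 1
  5 to go: {4,6,7,8,9} 1  {5,6,7,8,9} 1
  6 to go: {4,5,6,7,8,9} 2
  7 to go: {3,4,5,6,7,8,9} 2
  8 to go: {1,3,4,5,6,7,8,9} 2  {2,3,4,5,6,7,8,9} 2
  if 0:b drops first: 4 orders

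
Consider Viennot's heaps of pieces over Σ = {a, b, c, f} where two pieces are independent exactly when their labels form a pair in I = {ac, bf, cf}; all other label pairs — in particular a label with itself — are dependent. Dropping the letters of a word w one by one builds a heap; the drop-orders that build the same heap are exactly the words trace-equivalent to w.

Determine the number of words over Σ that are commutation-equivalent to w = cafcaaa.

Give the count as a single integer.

21

#0=c has no predecessor
#1=a has no predecessor
#2=f depends on [1:a]
#3=c depends on [0:c]
#4=a depends on [2:f]
#5=a depends on [4:a]
#6=a depends on [5:a]
sources: [0:c, 1:a]
N(rest) = Σ N(rest − s) over sources s of rest; N(one piece) = 1:
  size 1 → [3]=1  [6]=1
  size 2 → [0,3]=1  [3,6]=2  [5,6]=1
  size 3 → [0,3,6]=3  [3,5,6]=3  [4,5,6]=1
  size 4 → [0,3,5,6]=6  [2,4,5,6]=1  [3,4,5,6]=4
  size 5 → [0,3,4,5,6]=10  [1,2,4,5,6]=1  [2,3,4,5,6]=5
  first=0(c) contributes 6
  first=1(a) contributes 15
|[w]| = 21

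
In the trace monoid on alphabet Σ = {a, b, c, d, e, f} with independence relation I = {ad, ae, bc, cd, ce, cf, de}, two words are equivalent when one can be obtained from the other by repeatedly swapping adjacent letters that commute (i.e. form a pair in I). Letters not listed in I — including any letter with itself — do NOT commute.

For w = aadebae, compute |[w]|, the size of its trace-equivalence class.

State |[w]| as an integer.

piece 0:a — minimal
piece 1:a rests on {0:a}
piece 2:d — minimal
piece 3:e — minimal
piece 4:b rests on {1:a, 2:d, 3:e}
piece 5:a rests on {4:b}
piece 6:e rests on {4:b}
minimal pieces: {0:a, 2:d, 3:e}
ways to finish when only these pieces remain (= sum over removing one remaining piece with nothing left below it):
  1 left: {5}→1  {6}→1
  2 left: {5,6}→2
  3 left: {4,5,6}→2
  4 left: {1,4,5,6}→2  {2,4,5,6}→2  {3,4,5,6}→2
  5 left: {0,1,4,5,6}→2  {1,2,4,5,6}→4  {1,3,4,5,6}→4  {2,3,4,5,6}→4
  placing 0:a first → 12 extensions
  placing 2:d first → 6 extensions
  placing 3:e first → 6 extensions
total linear extensions = 24

24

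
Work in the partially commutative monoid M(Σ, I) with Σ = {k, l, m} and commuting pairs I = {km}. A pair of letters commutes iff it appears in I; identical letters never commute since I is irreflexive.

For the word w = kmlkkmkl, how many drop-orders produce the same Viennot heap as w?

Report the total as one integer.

8

drop 0:k onto floor
drop 1:m onto floor
drop 2:l onto {0:k, 1:m}
drop 3:k onto {2:l}
drop 4:k onto {3:k}
drop 5:m onto {2:l}
drop 6:k onto {4:k}
drop 7:l onto {5:m, 6:k}
ground layer = {0:k, 1:m}
drop-orders for the pieces not yet dropped (sum over which currently-grounded one goes next):
  1 to go: {7} 1
  2 to go: {5,7} 1  {6,7} 1
  3 to go: {4,6,7} 1  {5,6,7} 2
  4 to go: {3,4,6,7} 1  {4,5,6,7} 3
  5 to go: {3,4,5,6,7} 4
  6 to go: {2,3,4,5,6,7} 4
  if 0:k drops first: 4 orders
  if 1:m drops first: 4 orders
heap linearizations: 8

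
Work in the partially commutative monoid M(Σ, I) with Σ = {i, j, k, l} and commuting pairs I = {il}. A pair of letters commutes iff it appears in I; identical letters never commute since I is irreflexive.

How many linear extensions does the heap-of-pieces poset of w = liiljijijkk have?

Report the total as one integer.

6

0(l) covers ∅
1(i) covers ∅
2(i) covers 1:i
3(l) covers 0:l
4(j) covers 2:i, 3:l
5(i) covers 4:j
6(j) covers 5:i
7(i) covers 6:j
8(j) covers 7:i
9(k) covers 8:j
10(k) covers 9:k
floor of heap: 0:l, 1:i
completions by unplaced set U, small U first (add the entries for U minus each lowest piece of U):
  |U|=1: {10}:1
  |U|=2: {9,10}:1
  |U|=3: {8,9,10}:1
  |U|=4: {7,8,9,10}:1
  |U|=5: {6,7,8,9,10}:1
  |U|=6: {5,6,7,8,9,10}:1
  |U|=7: {4,5,6,7,8,9,10}:1
  |U|=8: {2,4,5,6,7,8,9,10}:1  {3,4,5,6,7,8,9,10}:1
  |U|=9: {0,3,4,5,6,7,8,9,10}:1  {1,2,4,5,6,7,8,9,10}:1  {2,3,4,5,6,7,8,9,10}:2
  start at 0(l): 3
  start at 1(i): 3
sum over floor = 6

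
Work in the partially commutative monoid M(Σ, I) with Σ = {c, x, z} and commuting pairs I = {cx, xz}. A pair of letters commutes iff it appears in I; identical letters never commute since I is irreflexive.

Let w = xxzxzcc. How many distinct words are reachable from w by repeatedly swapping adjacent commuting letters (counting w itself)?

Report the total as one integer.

piece 0:x — minimal
piece 1:x rests on {0:x}
piece 2:z — minimal
piece 3:x rests on {1:x}
piece 4:z rests on {2:z}
piece 5:c rests on {4:z}
piece 6:c rests on {5:c}
minimal pieces: {0:x, 2:z}
ways to finish when only these pieces remain (= sum over removing one remaining piece with nothing left below it):
  1 left: {3}→1  {6}→1
  2 left: {1,3}→1  {3,6}→2  {5,6}→1
  3 left: {0,1,3}→1  {1,3,6}→3  {3,5,6}→3  {4,5,6}→1
  4 left: {0,1,3,6}→4  {1,3,5,6}→6  {2,4,5,6}→1  {3,4,5,6}→4
  5 left: {0,1,3,5,6}→10  {1,3,4,5,6}→10  {2,3,4,5,6}→5
  placing 0:x first → 15 extensions
  placing 2:z first → 20 extensions
total linear extensions = 35

35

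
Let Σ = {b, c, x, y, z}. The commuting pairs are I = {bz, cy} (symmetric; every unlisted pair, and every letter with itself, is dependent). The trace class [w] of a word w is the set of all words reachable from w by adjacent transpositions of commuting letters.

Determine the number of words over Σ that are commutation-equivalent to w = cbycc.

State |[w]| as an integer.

drop 0:c onto floor
drop 1:b onto {0:c}
drop 2:y onto {1:b}
drop 3:c onto {1:b}
drop 4:c onto {3:c}
ground layer = {0:c}
drop-orders for the pieces not yet dropped (sum over which currently-grounded one goes next):
  1 to go: {2} 1  {4} 1
  2 to go: {2,4} 2  {3,4} 1
  3 to go: {2,3,4} 3
  if 0:c drops first: 3 orders

3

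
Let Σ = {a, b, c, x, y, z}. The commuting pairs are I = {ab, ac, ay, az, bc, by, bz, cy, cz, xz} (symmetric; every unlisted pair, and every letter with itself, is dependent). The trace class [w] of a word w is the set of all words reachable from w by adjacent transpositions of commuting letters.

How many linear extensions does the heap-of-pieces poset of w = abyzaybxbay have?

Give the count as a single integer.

piece 0:a — minimal
piece 1:b — minimal
piece 2:y — minimal
piece 3:z rests on {2:y}
piece 4:a rests on {0:a}
piece 5:y rests on {3:z}
piece 6:b rests on {1:b}
piece 7:x rests on {4:a, 5:y, 6:b}
piece 8:b rests on {7:x}
piece 9:a rests on {7:x}
piece 10:y rests on {7:x}
minimal pieces: {0:a, 1:b, 2:y}
ways to finish when only these pieces remain (= sum over removing one remaining piece with nothing left below it):
  1 left: {8}→1  {9}→1  {10}→1
  2 left: {8,9}→2  {8,10}→2  {9,10}→2
  3 left: {8,9,10}→6
  4 left: {7,8,9,10}→6
  5 left: {4,7,8,9,10}→6  {5,7,8,9,10}→6  {6,7,8,9,10}→6
  6 left: {0,4,7,8,9,10}→6  {1,6,7,8,9,10}→6  {3,5,7,8,9,10}→6  {4,5,7,8,9,10}→12  {4,6,7,8,9,10}→12  {5,6,7,8,9,10}→12
  7 left: {0,4,5,7,8,9,10}→18  {0,4,6,7,8,9,10}→18  {1,4,6,7,8,9,10}→18  {1,5,6,7,8,9,10}→18  {2,3,5,7,8,9,10}→6  {3,4,5,7,8,9,10}→18  {3,5,6,7,8,9,10}→18  {4,5,6,7,8,9,10}→36
  8 left: {0,1,4,6,7,8,9,10}→36  {0,3,4,5,7,8,9,10}→36  {0,4,5,6,7,8,9,10}→72  {1,3,5,6,7,8,9,10}→36  {1,4,5,6,7,8,9,10}→72  {2,3,4,5,7,8,9,10}→24  {2,3,5,6,7,8,9,10}→24  {3,4,5,6,7,8,9,10}→72
  9 left: {0,1,4,5,6,7,8,9,10}→180  {0,2,3,4,5,7,8,9,10}→60  {0,3,4,5,6,7,8,9,10}→180  {1,2,3,5,6,7,8,9,10}→60  {1,3,4,5,6,7,8,9,10}→180  {2,3,4,5,6,7,8,9,10}→120
  placing 0:a first → 360 extensions
  placing 1:b first → 360 extensions
  placing 2:y first → 540 extensions
total linear extensions = 1260

1260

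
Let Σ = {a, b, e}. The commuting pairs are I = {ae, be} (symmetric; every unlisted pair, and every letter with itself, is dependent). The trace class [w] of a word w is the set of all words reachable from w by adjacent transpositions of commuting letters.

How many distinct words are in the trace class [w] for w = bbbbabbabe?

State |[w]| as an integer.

10

piece 0:b — minimal
piece 1:b rests on {0:b}
piece 2:b rests on {1:b}
piece 3:b rests on {2:b}
piece 4:a rests on {3:b}
piece 5:b rests on {4:a}
piece 6:b rests on {5:b}
piece 7:a rests on {6:b}
piece 8:b rests on {7:a}
piece 9:e — minimal
minimal pieces: {0:b, 9:e}
ways to finish when only these pieces remain (= sum over removing one remaining piece with nothing left below it):
  1 left: {8}→1  {9}→1
  2 left: {7,8}→1  {8,9}→2
  3 left: {6,7,8}→1  {7,8,9}→3
  4 left: {5,6,7,8}→1  {6,7,8,9}→4
  5 left: {4,5,6,7,8}→1  {5,6,7,8,9}→5
  6 left: {3,4,5,6,7,8}→1  {4,5,6,7,8,9}→6
  7 left: {2,3,4,5,6,7,8}→1  {3,4,5,6,7,8,9}→7
  8 left: {1,2,3,4,5,6,7,8}→1  {2,3,4,5,6,7,8,9}→8
  placing 0:b first → 9 extensions
  placing 9:e first → 1 extensions
total linear extensions = 10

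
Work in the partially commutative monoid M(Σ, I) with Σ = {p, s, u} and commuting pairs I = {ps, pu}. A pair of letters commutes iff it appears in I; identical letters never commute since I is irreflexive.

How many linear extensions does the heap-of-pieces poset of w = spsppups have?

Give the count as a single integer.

piece 0:s — minimal
piece 1:p — minimal
piece 2:s rests on {0:s}
piece 3:p rests on {1:p}
piece 4:p rests on {3:p}
piece 5:u rests on {2:s}
piece 6:p rests on {4:p}
piece 7:s rests on {5:u}
minimal pieces: {0:s, 1:p}
ways to finish when only these pieces remain (= sum over removing one remaining piece with nothing left below it):
  1 left: {6}→1  {7}→1
  2 left: {4,6}→1  {5,7}→1  {6,7}→2
  3 left: {2,5,7}→1  {3,4,6}→1  {4,6,7}→3  {5,6,7}→3
  4 left: {0,2,5,7}→1  {1,3,4,6}→1  {2,5,6,7}→4  {3,4,6,7}→4  {4,5,6,7}→6
  5 left: {0,2,5,6,7}→5  {1,3,4,6,7}→5  {2,4,5,6,7}→10  {3,4,5,6,7}→10
  6 left: {0,2,4,5,6,7}→15  {1,3,4,5,6,7}→15  {2,3,4,5,6,7}→20
  placing 0:s first → 35 extensions
  placing 1:p first → 35 extensions
total linear extensions = 70

70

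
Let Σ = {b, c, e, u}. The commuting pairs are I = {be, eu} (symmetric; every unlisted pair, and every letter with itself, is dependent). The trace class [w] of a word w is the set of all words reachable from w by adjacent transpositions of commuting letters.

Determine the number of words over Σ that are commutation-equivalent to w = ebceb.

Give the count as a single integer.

#0=e has no predecessor
#1=b has no predecessor
#2=c depends on [0:e, 1:b]
#3=e depends on [2:c]
#4=b depends on [2:c]
sources: [0:e, 1:b]
N(rest) = Σ N(rest − s) over sources s of rest; N(one piece) = 1:
  size 1 → [3]=1  [4]=1
  size 2 → [3,4]=2
  size 3 → [2,3,4]=2
  first=0(e) contributes 2
  first=1(b) contributes 2
|[w]| = 4

4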